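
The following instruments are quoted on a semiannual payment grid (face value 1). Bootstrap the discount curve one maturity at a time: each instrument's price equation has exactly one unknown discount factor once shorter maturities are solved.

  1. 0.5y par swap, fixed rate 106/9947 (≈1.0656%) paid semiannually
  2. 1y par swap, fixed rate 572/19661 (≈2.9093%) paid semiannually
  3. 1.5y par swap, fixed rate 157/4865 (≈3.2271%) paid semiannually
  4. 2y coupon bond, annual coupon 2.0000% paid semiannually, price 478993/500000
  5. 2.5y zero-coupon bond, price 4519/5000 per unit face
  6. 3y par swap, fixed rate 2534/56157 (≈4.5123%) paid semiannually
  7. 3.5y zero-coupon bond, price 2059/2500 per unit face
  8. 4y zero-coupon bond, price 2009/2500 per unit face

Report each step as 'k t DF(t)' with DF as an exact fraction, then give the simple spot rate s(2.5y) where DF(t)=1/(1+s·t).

step 1 [0.5y] swap r/2=53/9947: DF=(1 − 53/9947·(0))/(1+53/9947) = 9947/10000 ≈ 0.994700
step 2 [1y] swap r/2=286/19661: DF=(1 − 286/19661·(0.994700))/(1+286/19661) = 4857/5000 ≈ 0.971400
step 3 [1.5y] swap r/2=157/9730: DF=(1 − 157/9730·(0.994700+0.971400))/(1+157/9730) = 9529/10000 ≈ 0.952900
step 4 [2y] bond c/2=1/100: DF=(478993/500000 − 1/100·(0.994700+0.971400+0.952900))/(1+1/100) = 2299/2500 ≈ 0.919600
step 5 [2.5y] zero: DF = P = 4519/5000 ≈ 0.903800
step 6 [3y] swap r/2=1267/56157: DF=(1 − 1267/56157·(0.994700+0.971400+0.952900+0.919600+0.903800))/(1+1267/56157) = 8733/10000 ≈ 0.873300
step 7 [3.5y] zero: DF = P = 2059/2500 ≈ 0.823600
step 8 [4y] zero: DF = P = 2009/2500 ≈ 0.803600

1 1/2 9947/10000
2 1 4857/5000
3 3/2 9529/10000
4 2 2299/2500
5 5/2 4519/5000
6 3 8733/10000
7 7/2 2059/2500
8 4 2009/2500
s(2.5y) = (1/(4519/5000) − 1)/(5/2) = 962/22595 ≈ 4.2576%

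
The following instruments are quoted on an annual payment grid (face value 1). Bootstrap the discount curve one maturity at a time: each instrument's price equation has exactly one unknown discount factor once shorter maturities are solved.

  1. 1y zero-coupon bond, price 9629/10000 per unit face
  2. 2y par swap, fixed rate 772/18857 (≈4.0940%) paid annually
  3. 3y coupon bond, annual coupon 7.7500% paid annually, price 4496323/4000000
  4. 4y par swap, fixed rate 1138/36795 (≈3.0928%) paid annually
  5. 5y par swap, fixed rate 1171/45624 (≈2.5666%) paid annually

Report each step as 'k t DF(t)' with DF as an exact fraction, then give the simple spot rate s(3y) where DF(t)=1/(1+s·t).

1 1 9629/10000
2 2 2307/2500
3 3 2269/2500
4 4 4431/5000
5 5 8829/10000
s(3y) = (1/(2269/2500) − 1)/(3) = 77/2269 ≈ 3.3936%

step 1 [1y] zero: DF = P = 9629/10000 ≈ 0.962900
step 2 [2y] swap r/1=772/18857: DF=(1 − 772/18857·(0.962900))/(1+772/18857) = 2307/2500 ≈ 0.922800
step 3 [3y] bond c/1=31/400: DF=(4496323/4000000 − 31/400·(0.962900+0.922800))/(1+31/400) = 2269/2500 ≈ 0.907600
step 4 [4y] swap r/1=1138/36795: DF=(1 − 1138/36795·(0.962900+0.922800+0.907600))/(1+1138/36795) = 4431/5000 ≈ 0.886200
step 5 [5y] swap r/1=1171/45624: DF=(1 − 1171/45624·(0.962900+0.922800+0.907600+0.886200))/(1+1171/45624) = 8829/10000 ≈ 0.882900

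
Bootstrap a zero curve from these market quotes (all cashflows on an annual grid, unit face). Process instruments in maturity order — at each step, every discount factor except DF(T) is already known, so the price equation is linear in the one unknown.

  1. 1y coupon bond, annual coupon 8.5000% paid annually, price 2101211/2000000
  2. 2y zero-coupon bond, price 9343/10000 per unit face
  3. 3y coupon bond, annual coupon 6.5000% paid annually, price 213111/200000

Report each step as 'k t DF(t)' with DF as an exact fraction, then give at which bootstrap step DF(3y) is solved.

step 1 [1y] bond c/1=17/200: DF=(2101211/2000000 − 17/200·(0))/(1+17/200) = 9683/10000 ≈ 0.968300
step 2 [2y] zero: DF = P = 9343/10000 ≈ 0.934300
step 3 [3y] bond c/1=13/200: DF=(213111/200000 − 13/200·(0.968300+0.934300))/(1+13/200) = 2211/2500 ≈ 0.884400

1 1 9683/10000
2 2 9343/10000
3 3 2211/2500
DF(3y) is solved at step 3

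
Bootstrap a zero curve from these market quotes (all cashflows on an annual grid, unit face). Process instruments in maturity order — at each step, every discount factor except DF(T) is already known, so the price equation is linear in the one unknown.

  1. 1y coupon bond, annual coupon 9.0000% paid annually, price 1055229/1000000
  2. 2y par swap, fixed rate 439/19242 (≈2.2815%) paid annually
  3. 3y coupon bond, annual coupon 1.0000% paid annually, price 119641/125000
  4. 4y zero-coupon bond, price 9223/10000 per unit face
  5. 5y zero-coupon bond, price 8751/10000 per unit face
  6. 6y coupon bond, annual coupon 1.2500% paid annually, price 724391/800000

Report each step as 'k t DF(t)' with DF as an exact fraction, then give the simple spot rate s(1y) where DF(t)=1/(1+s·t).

step 1 [1y] bond c/1=9/100: DF=(1055229/1000000 − 9/100·(0))/(1+9/100) = 9681/10000 ≈ 0.968100
step 2 [2y] swap r/1=439/19242: DF=(1 − 439/19242·(0.968100))/(1+439/19242) = 9561/10000 ≈ 0.956100
step 3 [3y] bond c/1=1/100: DF=(119641/125000 − 1/100·(0.968100+0.956100))/(1+1/100) = 4643/5000 ≈ 0.928600
step 4 [4y] zero: DF = P = 9223/10000 ≈ 0.922300
step 5 [5y] zero: DF = P = 8751/10000 ≈ 0.875100
step 6 [6y] bond c/1=1/80: DF=(724391/800000 − 1/80·(0.968100+0.956100+0.928600+0.922300+0.875100))/(1+1/80) = 8369/10000 ≈ 0.836900

1 1 9681/10000
2 2 9561/10000
3 3 4643/5000
4 4 9223/10000
5 5 8751/10000
6 6 8369/10000
s(1y) = (1/(9681/10000) − 1)/(1) = 319/9681 ≈ 3.2951%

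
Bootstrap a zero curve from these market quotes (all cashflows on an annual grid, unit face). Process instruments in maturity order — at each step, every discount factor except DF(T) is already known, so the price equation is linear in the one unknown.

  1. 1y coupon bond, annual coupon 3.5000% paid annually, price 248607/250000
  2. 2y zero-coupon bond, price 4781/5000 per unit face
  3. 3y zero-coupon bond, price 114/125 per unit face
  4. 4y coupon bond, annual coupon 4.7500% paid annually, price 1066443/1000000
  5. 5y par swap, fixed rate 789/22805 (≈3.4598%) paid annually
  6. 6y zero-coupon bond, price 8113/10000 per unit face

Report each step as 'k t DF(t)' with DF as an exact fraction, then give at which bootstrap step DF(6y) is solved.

1 1 1201/1250
2 2 4781/5000
3 3 114/125
4 4 4449/5000
5 5 4211/5000
6 6 8113/10000
DF(6y) is solved at step 6

step 1 [1y] bond c/1=7/200: DF=(248607/250000 − 7/200·(0))/(1+7/200) = 1201/1250 ≈ 0.960800
step 2 [2y] zero: DF = P = 4781/5000 ≈ 0.956200
step 3 [3y] zero: DF = P = 114/125 ≈ 0.912000
step 4 [4y] bond c/1=19/400: DF=(1066443/1000000 − 19/400·(0.960800+0.956200+0.912000))/(1+19/400) = 4449/5000 ≈ 0.889800
step 5 [5y] swap r/1=789/22805: DF=(1 − 789/22805·(0.960800+0.956200+0.912000+0.889800))/(1+789/22805) = 4211/5000 ≈ 0.842200
step 6 [6y] zero: DF = P = 8113/10000 ≈ 0.811300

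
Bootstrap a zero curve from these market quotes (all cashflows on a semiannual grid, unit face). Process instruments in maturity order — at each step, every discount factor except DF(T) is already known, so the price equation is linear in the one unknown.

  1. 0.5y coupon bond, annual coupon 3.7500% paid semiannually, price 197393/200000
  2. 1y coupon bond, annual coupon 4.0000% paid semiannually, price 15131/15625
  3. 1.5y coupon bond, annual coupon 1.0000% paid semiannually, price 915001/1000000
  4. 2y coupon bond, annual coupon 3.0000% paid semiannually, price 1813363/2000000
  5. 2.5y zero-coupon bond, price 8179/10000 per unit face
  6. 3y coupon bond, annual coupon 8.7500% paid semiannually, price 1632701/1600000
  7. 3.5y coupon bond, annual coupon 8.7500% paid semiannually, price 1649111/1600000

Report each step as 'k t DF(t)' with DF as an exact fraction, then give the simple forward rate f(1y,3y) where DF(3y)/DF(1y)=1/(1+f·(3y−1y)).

1 1/2 1211/1250
2 1 1163/1250
3 3/2 901/1000
4 2 8519/10000
5 5/2 8179/10000
6 3 7903/10000
7 7/2 767/1000
f(1y,3y) = ((1163/1250)/(7903/10000) − 1)/(2) = 1401/15806 ≈ 8.8637%

step 1 [0.5y] bond c/2=3/160: DF=(197393/200000 − 3/160·(0))/(1+3/160) = 1211/1250 ≈ 0.968800
step 2 [1y] bond c/2=1/50: DF=(15131/15625 − 1/50·(0.968800))/(1+1/50) = 1163/1250 ≈ 0.930400
step 3 [1.5y] bond c/2=1/200: DF=(915001/1000000 − 1/200·(0.968800+0.930400))/(1+1/200) = 901/1000 ≈ 0.901000
step 4 [2y] bond c/2=3/200: DF=(1813363/2000000 − 3/200·(0.968800+0.930400+0.901000))/(1+3/200) = 8519/10000 ≈ 0.851900
step 5 [2.5y] zero: DF = P = 8179/10000 ≈ 0.817900
step 6 [3y] bond c/2=7/160: DF=(1632701/1600000 − 7/160·(0.968800+0.930400+0.901000+0.851900+0.817900))/(1+7/160) = 7903/10000 ≈ 0.790300
step 7 [3.5y] bond c/2=7/160: DF=(1649111/1600000 − 7/160·(0.968800+0.930400+0.901000+0.851900+0.817900+0.790300))/(1+7/160) = 767/1000 ≈ 0.767000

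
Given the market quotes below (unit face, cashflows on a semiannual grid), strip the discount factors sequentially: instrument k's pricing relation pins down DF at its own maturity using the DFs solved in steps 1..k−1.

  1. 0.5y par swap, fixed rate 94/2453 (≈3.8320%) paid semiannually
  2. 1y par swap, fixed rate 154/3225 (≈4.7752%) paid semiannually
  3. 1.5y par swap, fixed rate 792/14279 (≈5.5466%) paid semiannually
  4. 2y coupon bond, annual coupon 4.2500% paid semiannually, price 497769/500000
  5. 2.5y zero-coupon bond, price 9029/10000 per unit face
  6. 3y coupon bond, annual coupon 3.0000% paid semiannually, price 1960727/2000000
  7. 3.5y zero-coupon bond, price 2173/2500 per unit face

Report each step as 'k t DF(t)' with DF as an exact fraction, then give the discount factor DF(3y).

step 1 [0.5y] swap r/2=47/2453: DF=(1 − 47/2453·(0))/(1+47/2453) = 2453/2500 ≈ 0.981200
step 2 [1y] swap r/2=77/3225: DF=(1 − 77/3225·(0.981200))/(1+77/3225) = 4769/5000 ≈ 0.953800
step 3 [1.5y] swap r/2=396/14279: DF=(1 − 396/14279·(0.981200+0.953800))/(1+396/14279) = 1151/1250 ≈ 0.920800
step 4 [2y] bond c/2=17/800: DF=(497769/500000 − 17/800·(0.981200+0.953800+0.920800))/(1+17/800) = 4577/5000 ≈ 0.915400
step 5 [2.5y] zero: DF = P = 9029/10000 ≈ 0.902900
step 6 [3y] bond c/2=3/200: DF=(1960727/2000000 − 3/200·(0.981200+0.953800+0.920800+0.915400+0.902900))/(1+3/200) = 1121/1250 ≈ 0.896800
step 7 [3.5y] zero: DF = P = 2173/2500 ≈ 0.869200

1 1/2 2453/2500
2 1 4769/5000
3 3/2 1151/1250
4 2 4577/5000
5 5/2 9029/10000
6 3 1121/1250
7 7/2 2173/2500
DF(3y) = 1121/1250 ≈ 0.896800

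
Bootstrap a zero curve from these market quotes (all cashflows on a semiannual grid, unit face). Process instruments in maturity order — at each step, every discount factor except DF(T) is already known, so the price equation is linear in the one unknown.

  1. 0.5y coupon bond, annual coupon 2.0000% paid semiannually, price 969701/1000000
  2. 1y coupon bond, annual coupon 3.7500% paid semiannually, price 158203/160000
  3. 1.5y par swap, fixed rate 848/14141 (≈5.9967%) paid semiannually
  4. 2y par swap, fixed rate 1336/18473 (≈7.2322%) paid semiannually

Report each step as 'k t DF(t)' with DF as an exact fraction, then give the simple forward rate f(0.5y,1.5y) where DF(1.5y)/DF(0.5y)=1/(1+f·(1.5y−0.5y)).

step 1 [0.5y] bond c/2=1/100: DF=(969701/1000000 − 1/100·(0))/(1+1/100) = 9601/10000 ≈ 0.960100
step 2 [1y] bond c/2=3/160: DF=(158203/160000 − 3/160·(0.960100))/(1+3/160) = 9529/10000 ≈ 0.952900
step 3 [1.5y] swap r/2=424/14141: DF=(1 − 424/14141·(0.960100+0.952900))/(1+424/14141) = 572/625 ≈ 0.915200
step 4 [2y] swap r/2=668/18473: DF=(1 − 668/18473·(0.960100+0.952900+0.915200))/(1+668/18473) = 1083/1250 ≈ 0.866400

1 1/2 9601/10000
2 1 9529/10000
3 3/2 572/625
4 2 1083/1250
f(0.5y,1.5y) = ((9601/10000)/(572/625) − 1)/(1) = 449/9152 ≈ 4.9060%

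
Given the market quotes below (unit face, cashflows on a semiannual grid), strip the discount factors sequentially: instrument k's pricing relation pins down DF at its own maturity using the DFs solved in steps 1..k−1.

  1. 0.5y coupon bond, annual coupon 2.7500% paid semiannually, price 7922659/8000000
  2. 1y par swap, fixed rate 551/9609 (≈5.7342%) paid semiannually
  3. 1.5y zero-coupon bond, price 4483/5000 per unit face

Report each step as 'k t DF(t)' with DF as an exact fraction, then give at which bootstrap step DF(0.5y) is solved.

1 1/2 9769/10000
2 1 9449/10000
3 3/2 4483/5000
DF(0.5y) is solved at step 1

step 1 [0.5y] bond c/2=11/800: DF=(7922659/8000000 − 11/800·(0))/(1+11/800) = 9769/10000 ≈ 0.976900
step 2 [1y] swap r/2=551/19218: DF=(1 − 551/19218·(0.976900))/(1+551/19218) = 9449/10000 ≈ 0.944900
step 3 [1.5y] zero: DF = P = 4483/5000 ≈ 0.896600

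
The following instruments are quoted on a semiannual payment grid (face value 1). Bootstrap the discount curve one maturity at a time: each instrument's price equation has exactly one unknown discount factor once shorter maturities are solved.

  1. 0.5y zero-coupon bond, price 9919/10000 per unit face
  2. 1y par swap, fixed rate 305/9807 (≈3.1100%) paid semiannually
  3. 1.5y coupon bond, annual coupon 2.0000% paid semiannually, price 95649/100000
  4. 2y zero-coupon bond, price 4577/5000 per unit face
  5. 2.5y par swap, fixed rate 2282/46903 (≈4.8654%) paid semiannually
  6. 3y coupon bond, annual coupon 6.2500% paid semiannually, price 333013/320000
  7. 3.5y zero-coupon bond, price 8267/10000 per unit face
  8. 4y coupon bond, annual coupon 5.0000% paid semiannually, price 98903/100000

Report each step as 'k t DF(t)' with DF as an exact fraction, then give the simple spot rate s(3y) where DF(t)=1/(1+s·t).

step 1 [0.5y] zero: DF = P = 9919/10000 ≈ 0.991900
step 2 [1y] swap r/2=305/19614: DF=(1 − 305/19614·(0.991900))/(1+305/19614) = 1939/2000 ≈ 0.969500
step 3 [1.5y] bond c/2=1/100: DF=(95649/100000 − 1/100·(0.991900+0.969500))/(1+1/100) = 2319/2500 ≈ 0.927600
step 4 [2y] zero: DF = P = 4577/5000 ≈ 0.915400
step 5 [2.5y] swap r/2=1141/46903: DF=(1 − 1141/46903·(0.991900+0.969500+0.927600+0.915400))/(1+1141/46903) = 8859/10000 ≈ 0.885900
step 6 [3y] bond c/2=1/32: DF=(333013/320000 − 1/32·(0.991900+0.969500+0.927600+0.915400+0.885900))/(1+1/32) = 867/1000 ≈ 0.867000
step 7 [3.5y] zero: DF = P = 8267/10000 ≈ 0.826700
step 8 [4y] bond c/2=1/40: DF=(98903/100000 − 1/40·(0.991900+0.969500+0.927600+0.915400+0.885900+0.867000+0.826700))/(1+1/40) = 2023/2500 ≈ 0.809200

1 1/2 9919/10000
2 1 1939/2000
3 3/2 2319/2500
4 2 4577/5000
5 5/2 8859/10000
6 3 867/1000
7 7/2 8267/10000
8 4 2023/2500
s(3y) = (1/(867/1000) − 1)/(3) = 133/2601 ≈ 5.1134%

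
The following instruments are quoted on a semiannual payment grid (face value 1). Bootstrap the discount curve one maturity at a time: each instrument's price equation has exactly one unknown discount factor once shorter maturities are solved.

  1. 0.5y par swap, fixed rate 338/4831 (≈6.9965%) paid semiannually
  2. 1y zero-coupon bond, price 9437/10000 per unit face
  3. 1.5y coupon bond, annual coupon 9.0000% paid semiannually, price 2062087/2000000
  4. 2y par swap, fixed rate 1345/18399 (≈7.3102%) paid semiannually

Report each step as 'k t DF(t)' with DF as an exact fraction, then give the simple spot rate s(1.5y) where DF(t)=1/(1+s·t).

1 1/2 4831/5000
2 1 9437/10000
3 3/2 2261/2500
4 2 1731/2000
s(1.5y) = (1/(2261/2500) − 1)/(3/2) = 478/6783 ≈ 7.0470%

step 1 [0.5y] swap r/2=169/4831: DF=(1 − 169/4831·(0))/(1+169/4831) = 4831/5000 ≈ 0.966200
step 2 [1y] zero: DF = P = 9437/10000 ≈ 0.943700
step 3 [1.5y] bond c/2=9/200: DF=(2062087/2000000 − 9/200·(0.966200+0.943700))/(1+9/200) = 2261/2500 ≈ 0.904400
step 4 [2y] swap r/2=1345/36798: DF=(1 − 1345/36798·(0.966200+0.943700+0.904400))/(1+1345/36798) = 1731/2000 ≈ 0.865500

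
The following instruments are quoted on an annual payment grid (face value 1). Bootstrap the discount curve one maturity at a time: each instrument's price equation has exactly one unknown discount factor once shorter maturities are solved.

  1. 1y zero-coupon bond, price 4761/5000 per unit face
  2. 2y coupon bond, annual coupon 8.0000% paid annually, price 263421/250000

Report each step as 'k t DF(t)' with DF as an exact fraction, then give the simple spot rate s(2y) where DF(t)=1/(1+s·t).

step 1 [1y] zero: DF = P = 4761/5000 ≈ 0.952200
step 2 [2y] bond c/1=2/25: DF=(263421/250000 − 2/25·(0.952200))/(1+2/25) = 9051/10000 ≈ 0.905100

1 1 4761/5000
2 2 9051/10000
s(2y) = (1/(9051/10000) − 1)/(2) = 949/18102 ≈ 5.2425%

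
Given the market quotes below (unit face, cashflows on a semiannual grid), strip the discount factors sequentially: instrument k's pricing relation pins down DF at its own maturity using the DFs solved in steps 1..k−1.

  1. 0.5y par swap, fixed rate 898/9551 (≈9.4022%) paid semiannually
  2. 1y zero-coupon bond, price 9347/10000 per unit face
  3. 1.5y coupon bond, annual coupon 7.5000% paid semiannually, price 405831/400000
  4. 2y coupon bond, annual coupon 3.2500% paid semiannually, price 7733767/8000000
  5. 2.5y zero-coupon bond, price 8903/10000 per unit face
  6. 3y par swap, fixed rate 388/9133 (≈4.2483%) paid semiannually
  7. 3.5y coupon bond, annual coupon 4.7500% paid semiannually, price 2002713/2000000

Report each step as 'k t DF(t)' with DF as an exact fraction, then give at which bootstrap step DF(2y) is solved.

step 1 [0.5y] swap r/2=449/9551: DF=(1 − 449/9551·(0))/(1+449/9551) = 9551/10000 ≈ 0.955100
step 2 [1y] zero: DF = P = 9347/10000 ≈ 0.934700
step 3 [1.5y] bond c/2=3/80: DF=(405831/400000 − 3/80·(0.955100+0.934700))/(1+3/80) = 1137/1250 ≈ 0.909600
step 4 [2y] bond c/2=13/800: DF=(7733767/8000000 − 13/800·(0.955100+0.934700+0.909600))/(1+13/800) = 1813/2000 ≈ 0.906500
step 5 [2.5y] zero: DF = P = 8903/10000 ≈ 0.890300
step 6 [3y] swap r/2=194/9133: DF=(1 − 194/9133·(0.955100+0.934700+0.909600+0.906500+0.890300))/(1+194/9133) = 2209/2500 ≈ 0.883600
step 7 [3.5y] bond c/2=19/800: DF=(2002713/2000000 − 19/800·(0.955100+0.934700+0.909600+0.906500+0.890300+0.883600))/(1+19/800) = 851/1000 ≈ 0.851000

1 1/2 9551/10000
2 1 9347/10000
3 3/2 1137/1250
4 2 1813/2000
5 5/2 8903/10000
6 3 2209/2500
7 7/2 851/1000
DF(2y) is solved at step 4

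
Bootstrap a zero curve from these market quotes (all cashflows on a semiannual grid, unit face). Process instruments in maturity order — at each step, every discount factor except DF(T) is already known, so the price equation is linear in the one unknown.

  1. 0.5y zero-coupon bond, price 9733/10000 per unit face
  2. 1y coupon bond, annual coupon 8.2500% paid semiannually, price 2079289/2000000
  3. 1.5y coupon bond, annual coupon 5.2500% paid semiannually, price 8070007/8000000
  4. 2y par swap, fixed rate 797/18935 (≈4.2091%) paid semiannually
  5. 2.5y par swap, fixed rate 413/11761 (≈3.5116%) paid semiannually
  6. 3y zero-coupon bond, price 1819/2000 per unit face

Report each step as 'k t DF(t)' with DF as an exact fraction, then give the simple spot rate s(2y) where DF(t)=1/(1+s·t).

step 1 [0.5y] zero: DF = P = 9733/10000 ≈ 0.973300
step 2 [1y] bond c/2=33/800: DF=(2079289/2000000 − 33/800·(0.973300))/(1+33/800) = 9599/10000 ≈ 0.959900
step 3 [1.5y] bond c/2=21/800: DF=(8070007/8000000 − 21/800·(0.973300+0.959900))/(1+21/800) = 1867/2000 ≈ 0.933500
step 4 [2y] swap r/2=797/37870: DF=(1 − 797/37870·(0.973300+0.959900+0.933500))/(1+797/37870) = 9203/10000 ≈ 0.920300
step 5 [2.5y] swap r/2=413/23522: DF=(1 − 413/23522·(0.973300+0.959900+0.933500+0.920300))/(1+413/23522) = 4587/5000 ≈ 0.917400
step 6 [3y] zero: DF = P = 1819/2000 ≈ 0.909500

1 1/2 9733/10000
2 1 9599/10000
3 3/2 1867/2000
4 2 9203/10000
5 5/2 4587/5000
6 3 1819/2000
s(2y) = (1/(9203/10000) − 1)/(2) = 797/18406 ≈ 4.3301%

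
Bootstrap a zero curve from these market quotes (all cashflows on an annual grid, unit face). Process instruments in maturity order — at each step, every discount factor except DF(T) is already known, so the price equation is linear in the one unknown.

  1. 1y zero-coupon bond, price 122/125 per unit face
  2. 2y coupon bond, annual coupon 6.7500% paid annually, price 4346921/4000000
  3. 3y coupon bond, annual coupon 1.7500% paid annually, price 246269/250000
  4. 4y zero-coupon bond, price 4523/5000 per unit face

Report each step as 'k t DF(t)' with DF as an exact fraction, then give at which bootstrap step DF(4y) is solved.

1 1 122/125
2 2 9563/10000
3 3 9349/10000
4 4 4523/5000
DF(4y) is solved at step 4

step 1 [1y] zero: DF = P = 122/125 ≈ 0.976000
step 2 [2y] bond c/1=27/400: DF=(4346921/4000000 − 27/400·(0.976000))/(1+27/400) = 9563/10000 ≈ 0.956300
step 3 [3y] bond c/1=7/400: DF=(246269/250000 − 7/400·(0.976000+0.956300))/(1+7/400) = 9349/10000 ≈ 0.934900
step 4 [4y] zero: DF = P = 4523/5000 ≈ 0.904600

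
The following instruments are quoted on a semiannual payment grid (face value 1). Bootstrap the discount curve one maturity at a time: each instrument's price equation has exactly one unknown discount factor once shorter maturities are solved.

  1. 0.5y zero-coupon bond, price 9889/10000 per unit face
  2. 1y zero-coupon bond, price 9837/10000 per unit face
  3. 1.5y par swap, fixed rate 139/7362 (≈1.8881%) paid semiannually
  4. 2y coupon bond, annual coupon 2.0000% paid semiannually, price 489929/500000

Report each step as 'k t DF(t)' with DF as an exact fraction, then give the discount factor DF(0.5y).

step 1 [0.5y] zero: DF = P = 9889/10000 ≈ 0.988900
step 2 [1y] zero: DF = P = 9837/10000 ≈ 0.983700
step 3 [1.5y] swap r/2=139/14724: DF=(1 − 139/14724·(0.988900+0.983700))/(1+139/14724) = 4861/5000 ≈ 0.972200
step 4 [2y] bond c/2=1/100: DF=(489929/500000 − 1/100·(0.988900+0.983700+0.972200))/(1+1/100) = 941/1000 ≈ 0.941000

1 1/2 9889/10000
2 1 9837/10000
3 3/2 4861/5000
4 2 941/1000
DF(0.5y) = 9889/10000 ≈ 0.988900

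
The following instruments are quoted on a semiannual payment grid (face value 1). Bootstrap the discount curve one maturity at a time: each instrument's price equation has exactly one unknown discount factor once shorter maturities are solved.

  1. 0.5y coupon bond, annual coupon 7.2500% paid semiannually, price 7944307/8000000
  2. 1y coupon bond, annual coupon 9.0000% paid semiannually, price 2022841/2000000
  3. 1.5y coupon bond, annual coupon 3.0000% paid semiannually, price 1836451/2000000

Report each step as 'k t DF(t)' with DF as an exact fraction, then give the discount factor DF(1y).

step 1 [0.5y] bond c/2=29/800: DF=(7944307/8000000 − 29/800·(0))/(1+29/800) = 9583/10000 ≈ 0.958300
step 2 [1y] bond c/2=9/200: DF=(2022841/2000000 − 9/200·(0.958300))/(1+9/200) = 4633/5000 ≈ 0.926600
step 3 [1.5y] bond c/2=3/200: DF=(1836451/2000000 − 3/200·(0.958300+0.926600))/(1+3/200) = 548/625 ≈ 0.876800

1 1/2 9583/10000
2 1 4633/5000
3 3/2 548/625
DF(1y) = 4633/5000 ≈ 0.926600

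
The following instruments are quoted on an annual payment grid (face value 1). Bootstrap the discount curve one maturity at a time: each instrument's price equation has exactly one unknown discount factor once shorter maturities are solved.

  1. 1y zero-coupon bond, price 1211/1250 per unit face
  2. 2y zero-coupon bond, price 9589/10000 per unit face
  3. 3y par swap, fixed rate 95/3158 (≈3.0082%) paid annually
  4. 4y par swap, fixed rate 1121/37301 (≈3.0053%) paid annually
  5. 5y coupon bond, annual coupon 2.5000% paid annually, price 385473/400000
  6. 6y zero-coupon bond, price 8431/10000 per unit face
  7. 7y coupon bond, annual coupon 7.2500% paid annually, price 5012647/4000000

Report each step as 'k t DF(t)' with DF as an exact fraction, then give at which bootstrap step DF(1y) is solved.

1 1 1211/1250
2 2 9589/10000
3 3 1829/2000
4 4 8879/10000
5 5 2123/2500
6 6 8431/10000
7 7 8019/10000
DF(1y) is solved at step 1

step 1 [1y] zero: DF = P = 1211/1250 ≈ 0.968800
step 2 [2y] zero: DF = P = 9589/10000 ≈ 0.958900
step 3 [3y] swap r/1=95/3158: DF=(1 − 95/3158·(0.968800+0.958900))/(1+95/3158) = 1829/2000 ≈ 0.914500
step 4 [4y] swap r/1=1121/37301: DF=(1 − 1121/37301·(0.968800+0.958900+0.914500))/(1+1121/37301) = 8879/10000 ≈ 0.887900
step 5 [5y] bond c/1=1/40: DF=(385473/400000 − 1/40·(0.968800+0.958900+0.914500+0.887900))/(1+1/40) = 2123/2500 ≈ 0.849200
step 6 [6y] zero: DF = P = 8431/10000 ≈ 0.843100
step 7 [7y] bond c/1=29/400: DF=(5012647/4000000 − 29/400·(0.968800+0.958900+0.914500+0.887900+0.849200+0.843100))/(1+29/400) = 8019/10000 ≈ 0.801900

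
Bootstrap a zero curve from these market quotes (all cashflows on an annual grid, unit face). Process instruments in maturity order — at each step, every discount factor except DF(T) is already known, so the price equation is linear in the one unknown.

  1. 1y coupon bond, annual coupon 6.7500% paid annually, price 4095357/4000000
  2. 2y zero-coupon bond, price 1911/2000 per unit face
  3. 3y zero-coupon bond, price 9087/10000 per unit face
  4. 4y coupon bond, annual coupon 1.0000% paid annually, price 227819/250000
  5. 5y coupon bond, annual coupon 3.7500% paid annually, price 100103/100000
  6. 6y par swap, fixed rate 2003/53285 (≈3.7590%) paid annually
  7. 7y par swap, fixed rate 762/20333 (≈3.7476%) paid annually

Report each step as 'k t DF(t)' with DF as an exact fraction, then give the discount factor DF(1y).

step 1 [1y] bond c/1=27/400: DF=(4095357/4000000 − 27/400·(0))/(1+27/400) = 9591/10000 ≈ 0.959100
step 2 [2y] zero: DF = P = 1911/2000 ≈ 0.955500
step 3 [3y] zero: DF = P = 9087/10000 ≈ 0.908700
step 4 [4y] bond c/1=1/100: DF=(227819/250000 − 1/100·(0.959100+0.955500+0.908700))/(1+1/100) = 8743/10000 ≈ 0.874300
step 5 [5y] bond c/1=3/80: DF=(100103/100000 − 3/80·(0.959100+0.955500+0.908700+0.874300))/(1+3/80) = 1039/1250 ≈ 0.831200
step 6 [6y] swap r/1=2003/53285: DF=(1 − 2003/53285·(0.959100+0.955500+0.908700+0.874300+0.831200))/(1+2003/53285) = 7997/10000 ≈ 0.799700
step 7 [7y] swap r/1=762/20333: DF=(1 − 762/20333·(0.959100+0.955500+0.908700+0.874300+0.831200+0.799700))/(1+762/20333) = 3857/5000 ≈ 0.771400

1 1 9591/10000
2 2 1911/2000
3 3 9087/10000
4 4 8743/10000
5 5 1039/1250
6 6 7997/10000
7 7 3857/5000
DF(1y) = 9591/10000 ≈ 0.959100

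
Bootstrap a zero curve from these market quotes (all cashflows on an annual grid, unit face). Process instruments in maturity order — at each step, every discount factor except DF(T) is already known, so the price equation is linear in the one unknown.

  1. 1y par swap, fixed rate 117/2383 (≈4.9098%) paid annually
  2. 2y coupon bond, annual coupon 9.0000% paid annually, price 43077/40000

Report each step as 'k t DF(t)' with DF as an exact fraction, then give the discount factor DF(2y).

step 1 [1y] swap r/1=117/2383: DF=(1 − 117/2383·(0))/(1+117/2383) = 2383/2500 ≈ 0.953200
step 2 [2y] bond c/1=9/100: DF=(43077/40000 − 9/100·(0.953200))/(1+9/100) = 9093/10000 ≈ 0.909300

1 1 2383/2500
2 2 9093/10000
DF(2y) = 9093/10000 ≈ 0.909300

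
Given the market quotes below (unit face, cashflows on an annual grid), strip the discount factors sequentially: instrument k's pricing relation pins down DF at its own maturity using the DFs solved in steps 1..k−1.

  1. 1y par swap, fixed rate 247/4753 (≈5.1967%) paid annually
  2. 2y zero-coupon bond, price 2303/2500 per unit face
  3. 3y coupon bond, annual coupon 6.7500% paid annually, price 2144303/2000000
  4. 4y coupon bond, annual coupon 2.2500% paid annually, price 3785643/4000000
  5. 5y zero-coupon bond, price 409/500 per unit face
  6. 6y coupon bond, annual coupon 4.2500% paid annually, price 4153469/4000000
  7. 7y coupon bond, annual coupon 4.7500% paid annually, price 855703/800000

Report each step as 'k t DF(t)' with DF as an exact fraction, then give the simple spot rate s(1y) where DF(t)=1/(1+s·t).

step 1 [1y] swap r/1=247/4753: DF=(1 − 247/4753·(0))/(1+247/4753) = 4753/5000 ≈ 0.950600
step 2 [2y] zero: DF = P = 2303/2500 ≈ 0.921200
step 3 [3y] bond c/1=27/400: DF=(2144303/2000000 − 27/400·(0.950600+0.921200))/(1+27/400) = 443/500 ≈ 0.886000
step 4 [4y] bond c/1=9/400: DF=(3785643/4000000 − 9/400·(0.950600+0.921200+0.886000))/(1+9/400) = 8649/10000 ≈ 0.864900
step 5 [5y] zero: DF = P = 409/500 ≈ 0.818000
step 6 [6y] bond c/1=17/400: DF=(4153469/4000000 − 17/400·(0.950600+0.921200+0.886000+0.864900+0.818000))/(1+17/400) = 163/200 ≈ 0.815000
step 7 [7y] bond c/1=19/400: DF=(855703/800000 − 19/400·(0.950600+0.921200+0.886000+0.864900+0.818000+0.815000))/(1+19/400) = 1957/2500 ≈ 0.782800

1 1 4753/5000
2 2 2303/2500
3 3 443/500
4 4 8649/10000
5 5 409/500
6 6 163/200
7 7 1957/2500
s(1y) = (1/(4753/5000) − 1)/(1) = 247/4753 ≈ 5.1967%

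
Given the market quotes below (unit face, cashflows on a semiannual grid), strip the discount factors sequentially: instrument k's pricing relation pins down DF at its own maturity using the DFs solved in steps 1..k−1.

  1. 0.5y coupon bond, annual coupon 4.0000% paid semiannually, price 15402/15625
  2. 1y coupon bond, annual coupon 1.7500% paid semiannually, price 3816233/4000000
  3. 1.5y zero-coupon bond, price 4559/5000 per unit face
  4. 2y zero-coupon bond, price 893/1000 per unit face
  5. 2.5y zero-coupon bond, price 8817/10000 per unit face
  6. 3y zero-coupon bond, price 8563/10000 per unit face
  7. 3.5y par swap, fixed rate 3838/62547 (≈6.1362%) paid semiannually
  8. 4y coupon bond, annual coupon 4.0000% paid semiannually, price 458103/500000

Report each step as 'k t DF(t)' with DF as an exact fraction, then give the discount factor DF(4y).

step 1 [0.5y] bond c/2=1/50: DF=(15402/15625 − 1/50·(0))/(1+1/50) = 604/625 ≈ 0.966400
step 2 [1y] bond c/2=7/800: DF=(3816233/4000000 − 7/800·(0.966400))/(1+7/800) = 4687/5000 ≈ 0.937400
step 3 [1.5y] zero: DF = P = 4559/5000 ≈ 0.911800
step 4 [2y] zero: DF = P = 893/1000 ≈ 0.893000
step 5 [2.5y] zero: DF = P = 8817/10000 ≈ 0.881700
step 6 [3y] zero: DF = P = 8563/10000 ≈ 0.856300
step 7 [3.5y] swap r/2=1919/62547: DF=(1 − 1919/62547·(0.966400+0.937400+0.911800+0.893000+0.881700+0.856300))/(1+1919/62547) = 8081/10000 ≈ 0.808100
step 8 [4y] bond c/2=1/50: DF=(458103/500000 − 1/50·(0.966400+0.937400+0.911800+0.893000+0.881700+0.856300+0.808100))/(1+1/50) = 1939/2500 ≈ 0.775600

1 1/2 604/625
2 1 4687/5000
3 3/2 4559/5000
4 2 893/1000
5 5/2 8817/10000
6 3 8563/10000
7 7/2 8081/10000
8 4 1939/2500
DF(4y) = 1939/2500 ≈ 0.775600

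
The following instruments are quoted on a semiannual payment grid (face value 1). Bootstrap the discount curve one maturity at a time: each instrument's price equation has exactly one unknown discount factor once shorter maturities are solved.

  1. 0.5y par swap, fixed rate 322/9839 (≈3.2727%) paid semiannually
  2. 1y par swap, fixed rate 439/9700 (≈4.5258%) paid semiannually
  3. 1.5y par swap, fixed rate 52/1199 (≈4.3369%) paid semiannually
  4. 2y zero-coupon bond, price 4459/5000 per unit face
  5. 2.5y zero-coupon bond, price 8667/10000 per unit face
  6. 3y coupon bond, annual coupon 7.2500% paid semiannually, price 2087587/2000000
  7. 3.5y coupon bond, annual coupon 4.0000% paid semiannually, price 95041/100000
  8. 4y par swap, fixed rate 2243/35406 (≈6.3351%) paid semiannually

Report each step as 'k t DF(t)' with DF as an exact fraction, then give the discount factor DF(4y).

1 1/2 9839/10000
2 1 9561/10000
3 3/2 586/625
4 2 4459/5000
5 5/2 8667/10000
6 3 8451/10000
7 7/2 8243/10000
8 4 7757/10000
DF(4y) = 7757/10000 ≈ 0.775700

step 1 [0.5y] swap r/2=161/9839: DF=(1 − 161/9839·(0))/(1+161/9839) = 9839/10000 ≈ 0.983900
step 2 [1y] swap r/2=439/19400: DF=(1 − 439/19400·(0.983900))/(1+439/19400) = 9561/10000 ≈ 0.956100
step 3 [1.5y] swap r/2=26/1199: DF=(1 − 26/1199·(0.983900+0.956100))/(1+26/1199) = 586/625 ≈ 0.937600
step 4 [2y] zero: DF = P = 4459/5000 ≈ 0.891800
step 5 [2.5y] zero: DF = P = 8667/10000 ≈ 0.866700
step 6 [3y] bond c/2=29/800: DF=(2087587/2000000 − 29/800·(0.983900+0.956100+0.937600+0.891800+0.866700))/(1+29/800) = 8451/10000 ≈ 0.845100
step 7 [3.5y] bond c/2=1/50: DF=(95041/100000 − 1/50·(0.983900+0.956100+0.937600+0.891800+0.866700+0.845100))/(1+1/50) = 8243/10000 ≈ 0.824300
step 8 [4y] swap r/2=2243/70812: DF=(1 − 2243/70812·(0.983900+0.956100+0.937600+0.891800+0.866700+0.845100+0.824300))/(1+2243/70812) = 7757/10000 ≈ 0.775700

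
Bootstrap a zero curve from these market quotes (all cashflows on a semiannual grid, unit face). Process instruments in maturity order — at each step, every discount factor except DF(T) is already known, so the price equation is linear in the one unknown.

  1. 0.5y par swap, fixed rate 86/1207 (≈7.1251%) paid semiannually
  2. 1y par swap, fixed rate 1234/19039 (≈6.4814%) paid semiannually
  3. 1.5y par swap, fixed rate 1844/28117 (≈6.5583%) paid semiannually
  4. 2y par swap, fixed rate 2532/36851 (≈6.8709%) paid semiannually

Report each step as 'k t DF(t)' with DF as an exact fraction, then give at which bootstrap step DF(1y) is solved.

step 1 [0.5y] swap r/2=43/1207: DF=(1 − 43/1207·(0))/(1+43/1207) = 1207/1250 ≈ 0.965600
step 2 [1y] swap r/2=617/19039: DF=(1 − 617/19039·(0.965600))/(1+617/19039) = 9383/10000 ≈ 0.938300
step 3 [1.5y] swap r/2=922/28117: DF=(1 − 922/28117·(0.965600+0.938300))/(1+922/28117) = 4539/5000 ≈ 0.907800
step 4 [2y] swap r/2=1266/36851: DF=(1 − 1266/36851·(0.965600+0.938300+0.907800))/(1+1266/36851) = 4367/5000 ≈ 0.873400

1 1/2 1207/1250
2 1 9383/10000
3 3/2 4539/5000
4 2 4367/5000
DF(1y) is solved at step 2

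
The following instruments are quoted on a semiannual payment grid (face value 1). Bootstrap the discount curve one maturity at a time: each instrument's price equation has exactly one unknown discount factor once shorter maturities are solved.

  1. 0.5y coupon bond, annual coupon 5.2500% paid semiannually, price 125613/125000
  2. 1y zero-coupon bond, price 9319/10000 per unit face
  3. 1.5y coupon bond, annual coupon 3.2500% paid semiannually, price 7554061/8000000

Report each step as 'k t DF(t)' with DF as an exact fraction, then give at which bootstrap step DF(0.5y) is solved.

1 1/2 612/625
2 1 9319/10000
3 3/2 4493/5000
DF(0.5y) is solved at step 1

step 1 [0.5y] bond c/2=21/800: DF=(125613/125000 − 21/800·(0))/(1+21/800) = 612/625 ≈ 0.979200
step 2 [1y] zero: DF = P = 9319/10000 ≈ 0.931900
step 3 [1.5y] bond c/2=13/800: DF=(7554061/8000000 − 13/800·(0.979200+0.931900))/(1+13/800) = 4493/5000 ≈ 0.898600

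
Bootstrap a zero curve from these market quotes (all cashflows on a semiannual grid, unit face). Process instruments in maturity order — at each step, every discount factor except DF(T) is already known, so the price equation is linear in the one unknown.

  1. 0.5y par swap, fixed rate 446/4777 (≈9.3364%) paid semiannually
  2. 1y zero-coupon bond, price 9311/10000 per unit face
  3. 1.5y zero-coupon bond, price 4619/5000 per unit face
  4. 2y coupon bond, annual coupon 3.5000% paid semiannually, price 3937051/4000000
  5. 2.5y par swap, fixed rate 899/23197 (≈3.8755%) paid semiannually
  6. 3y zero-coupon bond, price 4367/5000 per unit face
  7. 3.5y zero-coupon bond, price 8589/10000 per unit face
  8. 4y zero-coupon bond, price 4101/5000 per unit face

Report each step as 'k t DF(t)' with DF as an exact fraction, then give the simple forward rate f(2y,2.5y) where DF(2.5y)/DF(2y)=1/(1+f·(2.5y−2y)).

1 1/2 4777/5000
2 1 9311/10000
3 3/2 4619/5000
4 2 919/1000
5 5/2 9101/10000
6 3 4367/5000
7 7/2 8589/10000
8 4 4101/5000
f(2y,2.5y) = ((919/1000)/(9101/10000) − 1)/(1/2) = 178/9101 ≈ 1.9558%

step 1 [0.5y] swap r/2=223/4777: DF=(1 − 223/4777·(0))/(1+223/4777) = 4777/5000 ≈ 0.955400
step 2 [1y] zero: DF = P = 9311/10000 ≈ 0.931100
step 3 [1.5y] zero: DF = P = 4619/5000 ≈ 0.923800
step 4 [2y] bond c/2=7/400: DF=(3937051/4000000 − 7/400·(0.955400+0.931100+0.923800))/(1+7/400) = 919/1000 ≈ 0.919000
step 5 [2.5y] swap r/2=899/46394: DF=(1 − 899/46394·(0.955400+0.931100+0.923800+0.919000))/(1+899/46394) = 9101/10000 ≈ 0.910100
step 6 [3y] zero: DF = P = 4367/5000 ≈ 0.873400
step 7 [3.5y] zero: DF = P = 8589/10000 ≈ 0.858900
step 8 [4y] zero: DF = P = 4101/5000 ≈ 0.820200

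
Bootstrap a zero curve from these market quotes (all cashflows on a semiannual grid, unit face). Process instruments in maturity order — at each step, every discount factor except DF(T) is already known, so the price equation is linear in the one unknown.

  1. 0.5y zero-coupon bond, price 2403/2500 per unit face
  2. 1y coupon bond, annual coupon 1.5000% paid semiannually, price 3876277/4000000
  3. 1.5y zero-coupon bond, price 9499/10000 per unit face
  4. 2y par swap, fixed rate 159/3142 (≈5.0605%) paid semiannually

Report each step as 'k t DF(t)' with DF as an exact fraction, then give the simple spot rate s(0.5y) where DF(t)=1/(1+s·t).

step 1 [0.5y] zero: DF = P = 2403/2500 ≈ 0.961200
step 2 [1y] bond c/2=3/400: DF=(3876277/4000000 − 3/400·(0.961200))/(1+3/400) = 9547/10000 ≈ 0.954700
step 3 [1.5y] zero: DF = P = 9499/10000 ≈ 0.949900
step 4 [2y] swap r/2=159/6284: DF=(1 − 159/6284·(0.961200+0.954700+0.949900))/(1+159/6284) = 4523/5000 ≈ 0.904600

1 1/2 2403/2500
2 1 9547/10000
3 3/2 9499/10000
4 2 4523/5000
s(0.5y) = (1/(2403/2500) − 1)/(1/2) = 194/2403 ≈ 8.0732%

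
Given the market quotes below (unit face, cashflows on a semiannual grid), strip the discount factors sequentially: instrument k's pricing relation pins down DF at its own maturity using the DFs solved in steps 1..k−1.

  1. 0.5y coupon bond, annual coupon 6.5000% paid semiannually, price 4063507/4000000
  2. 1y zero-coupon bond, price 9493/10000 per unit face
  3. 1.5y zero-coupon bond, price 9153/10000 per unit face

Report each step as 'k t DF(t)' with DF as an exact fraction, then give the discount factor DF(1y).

1 1/2 9839/10000
2 1 9493/10000
3 3/2 9153/10000
DF(1y) = 9493/10000 ≈ 0.949300

step 1 [0.5y] bond c/2=13/400: DF=(4063507/4000000 − 13/400·(0))/(1+13/400) = 9839/10000 ≈ 0.983900
step 2 [1y] zero: DF = P = 9493/10000 ≈ 0.949300
step 3 [1.5y] zero: DF = P = 9153/10000 ≈ 0.915300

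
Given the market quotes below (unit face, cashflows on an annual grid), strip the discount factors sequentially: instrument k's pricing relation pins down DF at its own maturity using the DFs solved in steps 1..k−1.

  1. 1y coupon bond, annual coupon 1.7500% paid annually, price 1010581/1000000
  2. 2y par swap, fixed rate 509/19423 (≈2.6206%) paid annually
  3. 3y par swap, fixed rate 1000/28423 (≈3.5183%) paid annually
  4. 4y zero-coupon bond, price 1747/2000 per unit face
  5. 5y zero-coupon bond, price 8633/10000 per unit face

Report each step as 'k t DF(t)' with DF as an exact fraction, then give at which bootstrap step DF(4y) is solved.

step 1 [1y] bond c/1=7/400: DF=(1010581/1000000 − 7/400·(0))/(1+7/400) = 2483/2500 ≈ 0.993200
step 2 [2y] swap r/1=509/19423: DF=(1 − 509/19423·(0.993200))/(1+509/19423) = 9491/10000 ≈ 0.949100
step 3 [3y] swap r/1=1000/28423: DF=(1 − 1000/28423·(0.993200+0.949100))/(1+1000/28423) = 9/10 ≈ 0.900000
step 4 [4y] zero: DF = P = 1747/2000 ≈ 0.873500
step 5 [5y] zero: DF = P = 8633/10000 ≈ 0.863300

1 1 2483/2500
2 2 9491/10000
3 3 9/10
4 4 1747/2000
5 5 8633/10000
DF(4y) is solved at step 4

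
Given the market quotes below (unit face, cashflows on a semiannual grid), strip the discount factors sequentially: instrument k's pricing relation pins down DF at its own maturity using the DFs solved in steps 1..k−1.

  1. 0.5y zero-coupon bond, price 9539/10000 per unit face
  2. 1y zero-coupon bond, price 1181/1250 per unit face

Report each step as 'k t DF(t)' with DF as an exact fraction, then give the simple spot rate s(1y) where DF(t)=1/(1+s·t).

step 1 [0.5y] zero: DF = P = 9539/10000 ≈ 0.953900
step 2 [1y] zero: DF = P = 1181/1250 ≈ 0.944800

1 1/2 9539/10000
2 1 1181/1250
s(1y) = (1/(1181/1250) − 1)/(1) = 69/1181 ≈ 5.8425%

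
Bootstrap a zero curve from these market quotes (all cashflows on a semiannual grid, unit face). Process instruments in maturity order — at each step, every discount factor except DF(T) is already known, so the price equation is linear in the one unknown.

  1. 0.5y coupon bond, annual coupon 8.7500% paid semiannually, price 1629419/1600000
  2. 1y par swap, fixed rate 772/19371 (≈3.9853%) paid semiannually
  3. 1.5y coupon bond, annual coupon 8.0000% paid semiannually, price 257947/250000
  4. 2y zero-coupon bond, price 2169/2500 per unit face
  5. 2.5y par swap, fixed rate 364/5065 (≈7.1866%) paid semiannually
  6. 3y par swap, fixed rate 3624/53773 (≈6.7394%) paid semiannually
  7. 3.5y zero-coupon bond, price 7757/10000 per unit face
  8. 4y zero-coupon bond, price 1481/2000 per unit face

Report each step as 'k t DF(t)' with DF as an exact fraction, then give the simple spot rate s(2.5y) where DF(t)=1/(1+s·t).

step 1 [0.5y] bond c/2=7/160: DF=(1629419/1600000 − 7/160·(0))/(1+7/160) = 9757/10000 ≈ 0.975700
step 2 [1y] swap r/2=386/19371: DF=(1 − 386/19371·(0.975700))/(1+386/19371) = 4807/5000 ≈ 0.961400
step 3 [1.5y] bond c/2=1/25: DF=(257947/250000 − 1/25·(0.975700+0.961400))/(1+1/25) = 1147/1250 ≈ 0.917600
step 4 [2y] zero: DF = P = 2169/2500 ≈ 0.867600
step 5 [2.5y] swap r/2=182/5065: DF=(1 − 182/5065·(0.975700+0.961400+0.917600+0.867600))/(1+182/5065) = 4181/5000 ≈ 0.836200
step 6 [3y] swap r/2=1812/53773: DF=(1 − 1812/53773·(0.975700+0.961400+0.917600+0.867600+0.836200))/(1+1812/53773) = 2047/2500 ≈ 0.818800
step 7 [3.5y] zero: DF = P = 7757/10000 ≈ 0.775700
step 8 [4y] zero: DF = P = 1481/2000 ≈ 0.740500

1 1/2 9757/10000
2 1 4807/5000
3 3/2 1147/1250
4 2 2169/2500
5 5/2 4181/5000
6 3 2047/2500
7 7/2 7757/10000
8 4 1481/2000
s(2.5y) = (1/(4181/5000) − 1)/(5/2) = 1638/20905 ≈ 7.8354%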